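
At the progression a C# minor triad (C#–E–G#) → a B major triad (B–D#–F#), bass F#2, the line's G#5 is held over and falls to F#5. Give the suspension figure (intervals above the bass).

At the second chord the bass is F#2. The suspended G#5 lies a ninth above the bass; after resolving down by step to F#5, the interval above the bass becomes an octave.
Suspension figures are named by those two intervals: 9–8.

9–8 suspension.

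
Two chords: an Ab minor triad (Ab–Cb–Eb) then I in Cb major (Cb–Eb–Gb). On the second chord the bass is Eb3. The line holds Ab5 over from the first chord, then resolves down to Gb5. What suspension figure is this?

At the second chord the bass is Eb3. The suspended Ab5 lies a fourth above the bass; after resolving down by step to Gb5, the interval above the bass becomes a third.
Suspension figures are named by those two intervals: 4–3.

4–3 suspension.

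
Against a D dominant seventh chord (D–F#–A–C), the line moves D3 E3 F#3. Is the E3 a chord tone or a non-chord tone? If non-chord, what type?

The harmony at that moment is D dominant seventh chord (D, F#, A, C); E3 is not a chord tone.
It is approached by step up from D3 and left by step up to F#3.
Step in, step out in the same direction — a passing tone.

Non-chord tone — a passing tone.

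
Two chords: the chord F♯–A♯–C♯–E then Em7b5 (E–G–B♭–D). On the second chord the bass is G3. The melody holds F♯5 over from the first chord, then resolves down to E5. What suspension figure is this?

At the second chord the bass is G3. The suspended F♯5 lies a seventh above the bass; after resolving down by step to E5, the interval above the bass becomes a sixth.
Suspension figures are named by those two intervals: 7–6.

7–6 suspension.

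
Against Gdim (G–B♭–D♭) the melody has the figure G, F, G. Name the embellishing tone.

The harmony at that moment is G diminished triad (G, B♭, D♭); F is not a chord tone.
It is approached by step down from G and left by step up to G.
Step away and step back to the same note — a neighbor tone (lower neighbor).

F is a neighbor tone.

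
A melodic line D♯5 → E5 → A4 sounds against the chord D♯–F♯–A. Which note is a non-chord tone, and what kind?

E5 is an escape tone.

The harmony at that moment is D♯ diminished triad (D♯, F♯, A); E5 is not a chord tone.
It is approached by step up from D♯5 and left by leap down to A4.
Step in, leap out — an escape tone.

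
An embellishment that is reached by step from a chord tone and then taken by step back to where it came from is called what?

Approach: by step. Departure: by step in the opposite direction, back to the starting pitch.
Stepwise on both sides but reversing to return to the same chord tone — a neighbor tone. (Had it continued onward in the same direction it would be a passing tone instead.)

Neighbor tone.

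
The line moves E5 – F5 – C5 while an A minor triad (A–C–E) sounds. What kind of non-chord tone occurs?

F5 is an escape tone.

The harmony at that moment is A minor triad (A, C, E); F5 is not a chord tone.
It is approached by step up from E5 and left by leap down to C5.
Step in, leap out — an escape tone.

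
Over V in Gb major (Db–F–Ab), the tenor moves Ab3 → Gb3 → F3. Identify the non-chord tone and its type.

Gb3 is a passing tone.

The harmony at that moment is Db major triad (Db, F, Ab); Gb3 is not a chord tone.
It is approached by step down from Ab3 and left by step down to F3.
Step in, step out in the same direction — a passing tone.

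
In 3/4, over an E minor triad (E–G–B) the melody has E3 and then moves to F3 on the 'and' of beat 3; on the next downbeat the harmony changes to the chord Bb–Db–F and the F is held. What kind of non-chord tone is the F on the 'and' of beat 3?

Anticipation.

The harmony at that moment is E minor triad (E, G, B); F3 is not a chord tone.
It is approached by step up from E3 and then sustained as the same pitch into the next harmony.
Arriving early and becoming a chord tone when the harmony changes — an anticipation.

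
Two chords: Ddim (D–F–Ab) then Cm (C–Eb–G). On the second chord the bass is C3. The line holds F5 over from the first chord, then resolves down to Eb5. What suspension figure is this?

4–3 suspension.

At the second chord the bass is C3. The suspended F5 lies a fourth above the bass; after resolving down by step to Eb5, the interval above the bass becomes a third.
Suspension figures are named by those two intervals: 4–3.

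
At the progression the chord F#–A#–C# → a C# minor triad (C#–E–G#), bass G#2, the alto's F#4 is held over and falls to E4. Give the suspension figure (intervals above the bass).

7–6 suspension.

At the second chord the bass is G#2. The suspended F#4 lies a seventh above the bass; after resolving down by step to E4, the interval above the bass becomes a sixth.
Suspension figures are named by those two intervals: 7–6.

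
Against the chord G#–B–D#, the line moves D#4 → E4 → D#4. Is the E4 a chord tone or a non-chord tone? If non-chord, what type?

Non-chord tone — a neighbor tone.

The harmony at that moment is G# minor triad (G#, B, D#); E4 is not a chord tone.
It is approached by step up from D#4 and left by step down to D#4.
Step away and step back to the same note — a neighbor tone (upper neighbor).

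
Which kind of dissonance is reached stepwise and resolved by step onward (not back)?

Passing tone.

Approach: by step. Departure: by step, continuing in the same direction.
Stepwise on both sides with no change of direction means the note fills in the space between two different chord tones — a passing tone. (Had it turned back to its starting note it would be a neighbor tone instead.)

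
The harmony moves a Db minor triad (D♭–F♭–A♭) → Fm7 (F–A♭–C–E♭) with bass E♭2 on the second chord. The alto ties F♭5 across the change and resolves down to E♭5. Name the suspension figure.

At the second chord the bass is E♭2. The suspended F♭5 lies a ninth above the bass; after resolving down by step to E♭5, the interval above the bass becomes an octave.
Suspension figures are named by those two intervals: 9–8.

9–8 suspension.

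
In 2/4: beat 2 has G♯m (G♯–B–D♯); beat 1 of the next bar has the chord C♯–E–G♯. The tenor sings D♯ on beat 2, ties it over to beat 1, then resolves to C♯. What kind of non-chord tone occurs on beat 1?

The harmony at that moment is C♯ minor triad (C♯, E, G♯); D♯ is not a chord tone.
It is held over (the same pitch as the preceding D♯) and left by step down to C♯.
Held over from the previous chord and resolving down by step — a suspension.

Suspension.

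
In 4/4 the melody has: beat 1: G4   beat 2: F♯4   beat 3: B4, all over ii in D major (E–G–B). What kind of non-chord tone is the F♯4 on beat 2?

Escape tone.

The harmony at that moment is E minor triad (E, G, B); F♯4 is not a chord tone.
It is approached by step down from G4 and left by leap up to B4.
Step in, leap out, on a weak beat — an escape tone.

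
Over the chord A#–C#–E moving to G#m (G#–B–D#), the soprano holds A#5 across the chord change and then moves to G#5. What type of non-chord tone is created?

A#5 is a suspension.

The harmony at that moment is G# minor triad (G#, B, D#); A#5 is not a chord tone.
It is held over (the same pitch as the preceding A#5) and left by step down to G#5.
Held over from the previous chord and resolving down by step — a suspension.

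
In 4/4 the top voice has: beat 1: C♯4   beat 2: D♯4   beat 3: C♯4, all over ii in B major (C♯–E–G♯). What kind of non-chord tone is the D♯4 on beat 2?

The harmony at that moment is C♯ minor triad (C♯, E, G♯); D♯4 is not a chord tone.
It is approached by step up from C♯4 and left by step down to C♯4.
Step away and step back to the same note — a neighbor tone (upper neighbor).

Upper neighbor tone.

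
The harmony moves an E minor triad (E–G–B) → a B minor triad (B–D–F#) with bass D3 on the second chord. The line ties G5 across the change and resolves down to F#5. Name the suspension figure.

4–3 suspension.

At the second chord the bass is D3. The suspended G5 lies a fourth above the bass; after resolving down by step to F#5, the interval above the bass becomes a third.
Suspension figures are named by those two intervals: 4–3.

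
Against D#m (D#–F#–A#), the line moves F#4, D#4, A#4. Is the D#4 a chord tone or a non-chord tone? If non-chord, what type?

Chord tone (the root of D# minor triad).

D# minor triad contains D#, F#, A#; D# is the root, so it is a chord tone.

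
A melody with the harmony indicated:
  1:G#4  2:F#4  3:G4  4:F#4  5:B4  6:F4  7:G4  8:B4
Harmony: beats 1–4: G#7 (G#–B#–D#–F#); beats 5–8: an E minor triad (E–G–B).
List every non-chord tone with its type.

G4 (beat 3) — neighbor tone; F4 (beat 6) — appoggiatura.

The harmony at that moment is G# dominant seventh chord (G#, B#, D#, F#); G4 is not a chord tone.
It is approached by step up from F#4 and left by step down to F#4.
Step away and step back to the same note — a neighbor tone (upper neighbor).
The harmony at that moment is E minor triad (E, G, B); F4 is not a chord tone.
It is approached by leap down from B4 and left by step up to G4.
Leap in, step out — an appoggiatura.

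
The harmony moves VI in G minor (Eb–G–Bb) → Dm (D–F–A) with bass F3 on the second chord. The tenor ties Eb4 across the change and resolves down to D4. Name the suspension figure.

7–6 suspension.

At the second chord the bass is F3. The suspended Eb4 lies a seventh above the bass; after resolving down by step to D4, the interval above the bass becomes a sixth.
Suspension figures are named by those two intervals: 7–6.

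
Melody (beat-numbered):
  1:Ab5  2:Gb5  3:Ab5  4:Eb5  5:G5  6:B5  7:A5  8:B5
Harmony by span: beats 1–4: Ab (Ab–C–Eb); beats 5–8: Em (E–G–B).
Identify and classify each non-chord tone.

Gb5 (beat 2) — neighbor tone; A5 (beat 7) — neighbor tone.

The harmony at that moment is Ab major triad (Ab, C, Eb); Gb5 is not a chord tone.
It is approached by step down from Ab5 and left by step up to Ab5.
Step away and step back to the same note — a neighbor tone (lower neighbor).
The harmony at that moment is E minor triad (E, G, B); A5 is not a chord tone.
It is approached by step down from B5 and left by step up to B5.
Step away and step back to the same note — a neighbor tone (lower neighbor).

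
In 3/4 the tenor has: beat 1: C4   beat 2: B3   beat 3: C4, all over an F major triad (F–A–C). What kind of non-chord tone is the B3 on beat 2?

Lower neighbor tone.

The harmony at that moment is F major triad (F, A, C); B3 is not a chord tone.
It is approached by step down from C4 and left by step up to C4.
Step away and step back to the same note — a neighbor tone (lower neighbor).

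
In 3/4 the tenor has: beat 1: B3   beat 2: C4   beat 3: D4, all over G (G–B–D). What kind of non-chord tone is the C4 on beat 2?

The harmony at that moment is G major triad (G, B, D); C4 is not a chord tone.
It is approached by step up from B3 and left by step up to D4.
Step in, step out in the same direction — a passing tone.

Passing tone.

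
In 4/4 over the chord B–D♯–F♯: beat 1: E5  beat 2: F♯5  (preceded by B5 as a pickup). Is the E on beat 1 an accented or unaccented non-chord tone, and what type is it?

The harmony at that moment is B major triad (B, D♯, F♯); E5 is not a chord tone.
It is approached by leap down from B5 and left by step up to F♯5.
Leap in, step out — an appoggiatura.
It falls on the downbeat, so it is accented.

Accented appoggiatura.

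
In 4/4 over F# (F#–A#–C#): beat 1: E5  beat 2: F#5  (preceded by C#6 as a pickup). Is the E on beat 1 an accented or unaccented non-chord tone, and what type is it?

Accented appoggiatura.

The harmony at that moment is F# major triad (F#, A#, C#); E5 is not a chord tone.
It is approached by leap down from C#6 and left by step up to F#5.
Leap in, step out — an appoggiatura.
It falls on the downbeat, so it is accented.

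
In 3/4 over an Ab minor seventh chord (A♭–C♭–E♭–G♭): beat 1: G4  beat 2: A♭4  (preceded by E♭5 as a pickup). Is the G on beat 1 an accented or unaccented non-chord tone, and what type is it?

Accented appoggiatura.

The harmony at that moment is A♭ minor seventh chord (A♭, C♭, E♭, G♭); G4 is not a chord tone.
It is approached by leap down from E♭5 and left by step up to A♭4.
Leap in, step out — an appoggiatura.
It falls on the downbeat, so it is accented.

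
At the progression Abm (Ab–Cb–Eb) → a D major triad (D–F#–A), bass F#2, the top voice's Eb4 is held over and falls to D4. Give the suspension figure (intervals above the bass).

7–6 suspension.

At the second chord the bass is F#2. The suspended Eb4 lies a seventh above the bass; after resolving down by step to D4, the interval above the bass becomes a sixth.
Suspension figures are named by those two intervals: 7–6.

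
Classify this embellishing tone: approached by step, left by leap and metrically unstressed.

Approach: by step. Departure: by leap. Metric position: weak.
Step in, leap out, from a weak position — an escape tone (échappée). (It is the mirror image of the appoggiatura, which leaps in and steps out on a strong beat.)

Escape tone.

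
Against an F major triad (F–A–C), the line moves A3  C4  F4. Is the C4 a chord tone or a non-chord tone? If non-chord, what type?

F major triad contains F, A, C; C is the fifth, so it is a chord tone.

Chord tone (the fifth of F major triad).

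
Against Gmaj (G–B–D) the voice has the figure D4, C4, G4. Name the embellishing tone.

The harmony at that moment is G major triad (G, B, D); C4 is not a chord tone.
It is approached by step down from D4 and left by leap up to G4.
Step in, leap out — an escape tone.

C4 is an escape tone.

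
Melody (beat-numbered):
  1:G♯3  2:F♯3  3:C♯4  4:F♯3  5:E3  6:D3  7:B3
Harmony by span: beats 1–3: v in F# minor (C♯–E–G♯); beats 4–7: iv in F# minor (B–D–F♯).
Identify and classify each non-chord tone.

The harmony at that moment is C♯ minor triad (C♯, E, G♯); F♯3 is not a chord tone.
It is approached by step down from G♯3 and left by leap up to C♯4.
Step in, leap out — an escape tone.
The harmony at that moment is B minor triad (B, D, F♯); E3 is not a chord tone.
It is approached by step down from F♯3 and left by step down to D3.
Step in, step out in the same direction — a passing tone.

F♯3 (beat 2) — escape tone; E3 (beat 5) — passing tone.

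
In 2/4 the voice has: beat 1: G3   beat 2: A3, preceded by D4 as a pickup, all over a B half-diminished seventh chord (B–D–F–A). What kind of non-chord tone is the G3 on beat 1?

Appoggiatura.

The harmony at that moment is B half-diminished seventh chord (B, D, F, A); G3 is not a chord tone.
It is approached by leap down from D4 and left by step up to A3.
Leap in, step out, metrically accented — an appoggiatura.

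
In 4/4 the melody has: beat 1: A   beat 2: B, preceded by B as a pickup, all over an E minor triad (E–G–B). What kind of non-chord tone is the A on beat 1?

The harmony at that moment is E minor triad (E, G, B); A is not a chord tone.
It is approached by step down from B and left by step up to B.
Step away and step back to the same note — a neighbor tone (lower neighbor).

Lower neighbor tone.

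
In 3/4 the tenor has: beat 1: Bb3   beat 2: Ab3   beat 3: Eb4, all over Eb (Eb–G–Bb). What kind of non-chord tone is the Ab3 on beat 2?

Escape tone.

The harmony at that moment is Eb major triad (Eb, G, Bb); Ab3 is not a chord tone.
It is approached by step down from Bb3 and left by leap up to Eb4.
Step in, leap out, on a weak beat — an escape tone.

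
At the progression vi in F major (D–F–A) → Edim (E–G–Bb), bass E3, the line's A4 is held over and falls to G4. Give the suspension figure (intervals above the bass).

4–3 suspension.

At the second chord the bass is E3. The suspended A4 lies a fourth above the bass; after resolving down by step to G4, the interval above the bass becomes a third.
Suspension figures are named by those two intervals: 4–3.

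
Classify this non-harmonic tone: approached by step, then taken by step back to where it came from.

Approach: by step. Departure: by step in the opposite direction, back to the starting pitch.
Stepwise on both sides but reversing to return to the same chord tone — a neighbor tone. (Had it continued onward in the same direction it would be a passing tone instead.)

Neighbor tone.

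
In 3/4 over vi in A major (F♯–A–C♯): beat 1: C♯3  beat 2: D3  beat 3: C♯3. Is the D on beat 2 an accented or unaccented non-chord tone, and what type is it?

The harmony at that moment is F♯ minor triad (F♯, A, C♯); D3 is not a chord tone.
It is approached by step up from C♯3 and left by step down to C♯3.
Step away and step back to the same note — a neighbor tone (upper neighbor).
It falls on a weak beat, so it is unaccented.

Unaccented neighbor tone.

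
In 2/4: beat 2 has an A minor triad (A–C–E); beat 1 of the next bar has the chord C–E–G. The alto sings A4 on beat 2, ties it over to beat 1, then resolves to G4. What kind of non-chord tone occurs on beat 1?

The harmony at that moment is C major triad (C, E, G); A4 is not a chord tone.
It is held over (the same pitch as the preceding A4) and left by step down to G4.
Held over from the previous chord and resolving down by step — a suspension.

Suspension.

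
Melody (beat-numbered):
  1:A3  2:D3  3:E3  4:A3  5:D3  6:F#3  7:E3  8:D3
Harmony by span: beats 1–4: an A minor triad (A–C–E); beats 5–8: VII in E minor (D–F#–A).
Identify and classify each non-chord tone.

The harmony at that moment is A minor triad (A, C, E); D3 is not a chord tone.
It is approached by leap down from A3 and left by step up to E3.
Leap in, step out — an appoggiatura.
The harmony at that moment is D major triad (D, F#, A); E3 is not a chord tone.
It is approached by step down from F#3 and left by step down to D3.
Step in, step out in the same direction — a passing tone.

D3 (beat 2) — appoggiatura; E3 (beat 7) — passing tone.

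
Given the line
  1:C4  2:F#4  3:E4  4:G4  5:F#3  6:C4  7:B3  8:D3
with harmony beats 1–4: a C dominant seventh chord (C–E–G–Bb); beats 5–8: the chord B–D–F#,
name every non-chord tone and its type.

F#4 (beat 2) — appoggiatura; C4 (beat 6) — appoggiatura.

The harmony at that moment is C dominant seventh chord (C, E, G, Bb); F#4 is not a chord tone.
It is approached by leap up from C4 and left by step down to E4.
Leap in, step out — an appoggiatura.
The harmony at that moment is B minor triad (B, D, F#); C4 is not a chord tone.
It is approached by leap up from F#3 and left by step down to B3.
Leap in, step out — an appoggiatura.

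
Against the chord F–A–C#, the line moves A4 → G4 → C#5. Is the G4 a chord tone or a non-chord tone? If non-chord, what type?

Non-chord tone — an escape tone.

The harmony at that moment is F augmented triad (F, A, C#); G4 is not a chord tone.
It is approached by step down from A4 and left by leap up to C#5.
Step in, leap out — an escape tone.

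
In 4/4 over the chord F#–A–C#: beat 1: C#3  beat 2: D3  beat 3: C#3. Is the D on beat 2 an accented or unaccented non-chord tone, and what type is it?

The harmony at that moment is F# minor triad (F#, A, C#); D3 is not a chord tone.
It is approached by step up from C#3 and left by step down to C#3.
Step away and step back to the same note — a neighbor tone (upper neighbor).
It falls on a weak beat, so it is unaccented.

Unaccented neighbor tone.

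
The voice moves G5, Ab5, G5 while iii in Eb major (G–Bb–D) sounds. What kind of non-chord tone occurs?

Ab5 is a neighbor tone.

The harmony at that moment is G minor triad (G, Bb, D); Ab5 is not a chord tone.
It is approached by step up from G5 and left by step down to G5.
Step away and step back to the same note — a neighbor tone (upper neighbor).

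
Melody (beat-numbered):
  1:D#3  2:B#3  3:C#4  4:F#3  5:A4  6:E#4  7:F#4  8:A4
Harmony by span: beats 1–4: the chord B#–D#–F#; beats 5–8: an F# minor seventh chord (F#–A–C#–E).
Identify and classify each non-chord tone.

C#4 (beat 3) — escape tone; E#4 (beat 6) — appoggiatura.

The harmony at that moment is B# diminished triad (B#, D#, F#); C#4 is not a chord tone.
It is approached by step up from B#3 and left by leap down to F#3.
Step in, leap out — an escape tone.
The harmony at that moment is F# minor seventh chord (F#, A, C#, E); E#4 is not a chord tone.
It is approached by leap down from A4 and left by step up to F#4.
Leap in, step out — an appoggiatura.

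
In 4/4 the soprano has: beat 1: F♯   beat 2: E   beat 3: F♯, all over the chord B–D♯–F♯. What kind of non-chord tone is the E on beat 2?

The harmony at that moment is B major triad (B, D♯, F♯); E is not a chord tone.
It is approached by step down from F♯ and left by step up to F♯.
Step away and step back to the same note — a neighbor tone (lower neighbor).

Lower neighbor tone.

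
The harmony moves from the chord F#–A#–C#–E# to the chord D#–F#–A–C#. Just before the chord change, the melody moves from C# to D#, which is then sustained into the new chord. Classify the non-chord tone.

The harmony at that moment is F# major seventh chord (F#, A#, C#, E#); D# is not a chord tone.
It is approached by step up from C# and then sustained as the same pitch into the next harmony.
Arriving early and becoming a chord tone when the harmony changes — an anticipation.

D# is an anticipation.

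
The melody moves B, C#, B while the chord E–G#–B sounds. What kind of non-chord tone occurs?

C# is a neighbor tone.

The harmony at that moment is E major triad (E, G#, B); C# is not a chord tone.
It is approached by step up from B and left by step down to B.
Step away and step back to the same note — a neighbor tone (upper neighbor).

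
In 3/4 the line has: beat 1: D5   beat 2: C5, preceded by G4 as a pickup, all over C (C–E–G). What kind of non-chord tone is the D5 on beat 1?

Appoggiatura.

The harmony at that moment is C major triad (C, E, G); D5 is not a chord tone.
It is approached by leap up from G4 and left by step down to C5.
Leap in, step out, metrically accented — an appoggiatura.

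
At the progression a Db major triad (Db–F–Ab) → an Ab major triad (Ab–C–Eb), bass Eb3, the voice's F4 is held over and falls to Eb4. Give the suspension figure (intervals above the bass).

9–8 suspension.

At the second chord the bass is Eb3. The suspended F4 lies a ninth above the bass; after resolving down by step to Eb4, the interval above the bass becomes an octave.
Suspension figures are named by those two intervals: 9–8.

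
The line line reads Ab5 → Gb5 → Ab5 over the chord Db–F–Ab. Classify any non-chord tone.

Gb5 is a neighbor tone.

The harmony at that moment is Db major triad (Db, F, Ab); Gb5 is not a chord tone.
It is approached by step down from Ab5 and left by step up to Ab5.
Step away and step back to the same note — a neighbor tone (lower neighbor).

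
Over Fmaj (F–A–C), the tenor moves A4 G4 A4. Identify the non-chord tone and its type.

The harmony at that moment is F major triad (F, A, C); G4 is not a chord tone.
It is approached by step down from A4 and left by step up to A4.
Step away and step back to the same note — a neighbor tone (lower neighbor).

G4 is a neighbor tone.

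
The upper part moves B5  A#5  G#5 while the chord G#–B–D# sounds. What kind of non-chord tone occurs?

A#5 is a passing tone.

The harmony at that moment is G# minor triad (G#, B, D#); A#5 is not a chord tone.
It is approached by step down from B5 and left by step down to G#5.
Step in, step out in the same direction — a passing tone.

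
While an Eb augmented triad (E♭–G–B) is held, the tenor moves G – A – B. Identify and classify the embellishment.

The harmony at that moment is E♭ augmented triad (E♭, G, B); A is not a chord tone.
It is approached by step up from G and left by step up to B.
Step in, step out in the same direction — a passing tone.

A is a passing tone.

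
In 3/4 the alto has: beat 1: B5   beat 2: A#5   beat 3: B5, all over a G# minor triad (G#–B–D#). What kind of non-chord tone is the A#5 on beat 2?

Lower neighbor tone.

The harmony at that moment is G# minor triad (G#, B, D#); A#5 is not a chord tone.
It is approached by step down from B5 and left by step up to B5.
Step away and step back to the same note — a neighbor tone (lower neighbor).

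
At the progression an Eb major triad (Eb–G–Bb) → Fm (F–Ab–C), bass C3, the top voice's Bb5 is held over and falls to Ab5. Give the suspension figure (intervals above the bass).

7–6 suspension.

At the second chord the bass is C3. The suspended Bb5 lies a seventh above the bass; after resolving down by step to Ab5, the interval above the bass becomes a sixth.
Suspension figures are named by those two intervals: 7–6.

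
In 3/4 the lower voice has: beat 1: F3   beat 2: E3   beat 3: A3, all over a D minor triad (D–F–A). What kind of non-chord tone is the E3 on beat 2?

The harmony at that moment is D minor triad (D, F, A); E3 is not a chord tone.
It is approached by step down from F3 and left by leap up to A3.
Step in, leap out, on a weak beat — an escape tone.

Escape tone.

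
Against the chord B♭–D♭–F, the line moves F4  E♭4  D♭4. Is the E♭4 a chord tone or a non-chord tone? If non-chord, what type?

The harmony at that moment is B♭ minor triad (B♭, D♭, F); E♭4 is not a chord tone.
It is approached by step down from F4 and left by step down to D♭4.
Step in, step out in the same direction — a passing tone.

Non-chord tone — a passing tone.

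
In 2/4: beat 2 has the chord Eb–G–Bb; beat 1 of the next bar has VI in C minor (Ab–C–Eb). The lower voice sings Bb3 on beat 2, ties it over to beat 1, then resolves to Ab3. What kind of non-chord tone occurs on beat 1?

The harmony at that moment is Ab major triad (Ab, C, Eb); Bb3 is not a chord tone.
It is held over (the same pitch as the preceding Bb3) and left by step down to Ab3.
Held over from the previous chord and resolving down by step — a suspension.

Suspension.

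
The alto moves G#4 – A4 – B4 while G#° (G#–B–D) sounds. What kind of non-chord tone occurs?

The harmony at that moment is G# diminished triad (G#, B, D); A4 is not a chord tone.
It is approached by step up from G#4 and left by step up to B4.
Step in, step out in the same direction — a passing tone.

A4 is a passing tone.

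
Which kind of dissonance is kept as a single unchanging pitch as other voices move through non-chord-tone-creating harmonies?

Pedal tone.

Approach: none. Departure: none — a single pitch is sustained while the chords change around it, passing through harmonies that do not contain it.
No melodic motion at all; the dissonance is created entirely by the moving harmonies against the stationary note — a pedal tone (pedal point).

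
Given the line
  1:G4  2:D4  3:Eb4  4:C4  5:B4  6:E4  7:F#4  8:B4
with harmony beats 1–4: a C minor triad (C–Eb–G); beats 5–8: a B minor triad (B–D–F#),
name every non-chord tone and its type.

D4 (beat 2) — appoggiatura; E4 (beat 6) — appoggiatura.

The harmony at that moment is C minor triad (C, Eb, G); D4 is not a chord tone.
It is approached by leap down from G4 and left by step up to Eb4.
Leap in, step out — an appoggiatura.
The harmony at that moment is B minor triad (B, D, F#); E4 is not a chord tone.
It is approached by leap down from B4 and left by step up to F#4.
Leap in, step out — an appoggiatura.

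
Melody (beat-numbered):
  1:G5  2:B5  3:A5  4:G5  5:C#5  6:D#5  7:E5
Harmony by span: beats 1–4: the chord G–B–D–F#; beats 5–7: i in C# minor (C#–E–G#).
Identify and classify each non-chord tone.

A5 (beat 3) — passing tone; D#5 (beat 6) — passing tone.

The harmony at that moment is G major seventh chord (G, B, D, F#); A5 is not a chord tone.
It is approached by step down from B5 and left by step down to G5.
Step in, step out in the same direction — a passing tone.
The harmony at that moment is C# minor triad (C#, E, G#); D#5 is not a chord tone.
It is approached by step up from C#5 and left by step up to E5.
Step in, step out in the same direction — a passing tone.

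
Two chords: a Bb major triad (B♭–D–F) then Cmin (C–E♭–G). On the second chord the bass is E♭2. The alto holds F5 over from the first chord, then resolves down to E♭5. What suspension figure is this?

At the second chord the bass is E♭2. The suspended F5 lies a ninth above the bass; after resolving down by step to E♭5, the interval above the bass becomes an octave.
Suspension figures are named by those two intervals: 9–8.

9–8 suspension.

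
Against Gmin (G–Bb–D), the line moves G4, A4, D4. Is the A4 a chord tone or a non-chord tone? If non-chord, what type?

The harmony at that moment is G minor triad (G, Bb, D); A4 is not a chord tone.
It is approached by step up from G4 and left by leap down to D4.
Step in, leap out — an escape tone.

Non-chord tone — an escape tone.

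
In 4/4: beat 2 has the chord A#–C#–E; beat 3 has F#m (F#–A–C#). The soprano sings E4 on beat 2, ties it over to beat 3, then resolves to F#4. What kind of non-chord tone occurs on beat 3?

Retardation.

The harmony at that moment is F# minor triad (F#, A, C#); E4 is not a chord tone.
It is held over (the same pitch as the preceding E4) and left by step up to F#4.
Held over from the previous chord and resolving up by step — a retardation.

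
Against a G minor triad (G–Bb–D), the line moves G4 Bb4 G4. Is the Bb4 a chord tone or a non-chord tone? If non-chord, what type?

G minor triad contains G, Bb, D; Bb is the third, so it is a chord tone.

Chord tone (the third of G minor triad).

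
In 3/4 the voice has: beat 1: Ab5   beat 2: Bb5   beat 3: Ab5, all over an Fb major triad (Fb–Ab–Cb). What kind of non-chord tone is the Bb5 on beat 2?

The harmony at that moment is Fb major triad (Fb, Ab, Cb); Bb5 is not a chord tone.
It is approached by step up from Ab5 and left by step down to Ab5.
Step away and step back to the same note — a neighbor tone (upper neighbor).

Upper neighbor tone.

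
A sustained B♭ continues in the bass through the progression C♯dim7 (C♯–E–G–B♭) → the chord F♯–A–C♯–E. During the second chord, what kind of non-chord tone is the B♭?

The harmony at that moment is F♯ minor seventh chord (F♯, A, C♯, E); B♭ is not a chord tone.
It is held over (the same pitch as the preceding B♭) and then sustained as the same pitch into the next harmony.
Sustained through a change of harmony — a pedal tone.

Pedal tone (pedal point).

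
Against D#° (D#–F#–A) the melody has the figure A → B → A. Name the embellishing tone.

The harmony at that moment is D# diminished triad (D#, F#, A); B is not a chord tone.
It is approached by step up from A and left by step down to A.
Step away and step back to the same note — a neighbor tone (upper neighbor).

B is a neighbor tone.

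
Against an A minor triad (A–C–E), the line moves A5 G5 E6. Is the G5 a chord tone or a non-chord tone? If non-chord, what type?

Non-chord tone — an escape tone.

The harmony at that moment is A minor triad (A, C, E); G5 is not a chord tone.
It is approached by step down from A5 and left by leap up to E6.
Step in, leap out — an escape tone.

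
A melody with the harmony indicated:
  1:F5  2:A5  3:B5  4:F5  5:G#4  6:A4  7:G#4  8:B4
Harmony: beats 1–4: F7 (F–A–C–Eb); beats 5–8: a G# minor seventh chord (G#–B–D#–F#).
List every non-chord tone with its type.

The harmony at that moment is F dominant seventh chord (F, A, C, Eb); B5 is not a chord tone.
It is approached by step up from A5 and left by leap down to F5.
Step in, leap out — an escape tone.
The harmony at that moment is G# minor seventh chord (G#, B, D#, F#); A4 is not a chord tone.
It is approached by step up from G#4 and left by step down to G#4.
Step away and step back to the same note — a neighbor tone (upper neighbor).

B5 (beat 3) — escape tone; A4 (beat 6) — neighbor tone.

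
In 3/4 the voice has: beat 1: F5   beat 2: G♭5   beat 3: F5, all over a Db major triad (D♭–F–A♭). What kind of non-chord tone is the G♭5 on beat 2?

The harmony at that moment is D♭ major triad (D♭, F, A♭); G♭5 is not a chord tone.
It is approached by step up from F5 and left by step down to F5.
Step away and step back to the same note — a neighbor tone (upper neighbor).

Upper neighbor tone.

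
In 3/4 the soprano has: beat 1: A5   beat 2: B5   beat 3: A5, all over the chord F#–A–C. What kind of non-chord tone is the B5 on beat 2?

Upper neighbor tone.

The harmony at that moment is F# diminished triad (F#, A, C); B5 is not a chord tone.
It is approached by step up from A5 and left by step down to A5.
Step away and step back to the same note — a neighbor tone (upper neighbor).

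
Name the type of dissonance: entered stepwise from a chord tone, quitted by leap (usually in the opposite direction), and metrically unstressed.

Escape tone.

Approach: by step. Departure: by leap. Metric position: weak.
Step in, leap out, from a weak position — an escape tone (échappée). (It is the mirror image of the appoggiatura, which leaps in and steps out on a strong beat.)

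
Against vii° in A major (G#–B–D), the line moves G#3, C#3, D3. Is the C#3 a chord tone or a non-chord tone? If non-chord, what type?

The harmony at that moment is G# diminished triad (G#, B, D); C#3 is not a chord tone.
It is approached by leap down from G#3 and left by step up to D3.
Leap in, step out — an appoggiatura.

Non-chord tone — an appoggiatura.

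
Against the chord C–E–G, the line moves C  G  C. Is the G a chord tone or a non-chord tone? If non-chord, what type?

Chord tone (the fifth of C major triad).

C major triad contains C, E, G; G is the fifth, so it is a chord tone.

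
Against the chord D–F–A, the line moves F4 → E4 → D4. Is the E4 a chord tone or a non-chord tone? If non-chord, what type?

Non-chord tone — a passing tone.

The harmony at that moment is D minor triad (D, F, A); E4 is not a chord tone.
It is approached by step down from F4 and left by step down to D4.
Step in, step out in the same direction — a passing tone.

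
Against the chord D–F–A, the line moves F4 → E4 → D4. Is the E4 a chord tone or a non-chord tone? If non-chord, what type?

The harmony at that moment is D minor triad (D, F, A); E4 is not a chord tone.
It is approached by step down from F4 and left by step down to D4.
Step in, step out in the same direction — a passing tone.

Non-chord tone — a passing tone.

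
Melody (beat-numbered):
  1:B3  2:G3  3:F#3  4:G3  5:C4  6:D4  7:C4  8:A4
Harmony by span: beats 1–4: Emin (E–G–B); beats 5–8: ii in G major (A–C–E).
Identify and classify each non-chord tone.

F#3 (beat 3) — neighbor tone; D4 (beat 6) — neighbor tone.

The harmony at that moment is E minor triad (E, G, B); F#3 is not a chord tone.
It is approached by step down from G3 and left by step up to G3.
Step away and step back to the same note — a neighbor tone (lower neighbor).
The harmony at that moment is A minor triad (A, C, E); D4 is not a chord tone.
It is approached by step up from C4 and left by step down to C4.
Step away and step back to the same note — a neighbor tone (upper neighbor).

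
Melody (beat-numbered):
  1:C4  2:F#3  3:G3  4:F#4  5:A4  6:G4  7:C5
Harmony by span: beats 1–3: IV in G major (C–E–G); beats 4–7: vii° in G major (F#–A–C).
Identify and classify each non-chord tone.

F#3 (beat 2) — appoggiatura; G4 (beat 6) — escape tone.

The harmony at that moment is C major triad (C, E, G); F#3 is not a chord tone.
It is approached by leap down from C4 and left by step up to G3.
Leap in, step out — an appoggiatura.
The harmony at that moment is F# diminished triad (F#, A, C); G4 is not a chord tone.
It is approached by step down from A4 and left by leap up to C5.
Step in, leap out — an escape tone.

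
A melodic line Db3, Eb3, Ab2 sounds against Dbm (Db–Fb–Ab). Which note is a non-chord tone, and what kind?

Eb3 is an escape tone.

The harmony at that moment is Db minor triad (Db, Fb, Ab); Eb3 is not a chord tone.
It is approached by step up from Db3 and left by leap down to Ab2.
Step in, leap out — an escape tone.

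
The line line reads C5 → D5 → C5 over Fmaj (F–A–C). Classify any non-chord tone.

The harmony at that moment is F major triad (F, A, C); D5 is not a chord tone.
It is approached by step up from C5 and left by step down to C5.
Step away and step back to the same note — a neighbor tone (upper neighbor).

D5 is a neighbor tone.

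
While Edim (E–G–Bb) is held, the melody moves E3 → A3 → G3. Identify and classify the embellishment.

A3 is an appoggiatura.

The harmony at that moment is E diminished triad (E, G, Bb); A3 is not a chord tone.
It is approached by leap up from E3 and left by step down to G3.
Leap in, step out — an appoggiatura.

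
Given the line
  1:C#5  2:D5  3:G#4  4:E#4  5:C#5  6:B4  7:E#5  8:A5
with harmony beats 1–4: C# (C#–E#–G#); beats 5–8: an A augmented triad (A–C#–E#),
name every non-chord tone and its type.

The harmony at that moment is C# major triad (C#, E#, G#); D5 is not a chord tone.
It is approached by step up from C#5 and left by leap down to G#4.
Step in, leap out — an escape tone.
The harmony at that moment is A augmented triad (A, C#, E#); B4 is not a chord tone.
It is approached by step down from C#5 and left by leap up to E#5.
Step in, leap out — an escape tone.

D5 (beat 2) — escape tone; B4 (beat 6) — escape tone.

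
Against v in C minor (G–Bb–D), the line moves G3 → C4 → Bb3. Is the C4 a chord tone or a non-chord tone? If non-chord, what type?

The harmony at that moment is G minor triad (G, Bb, D); C4 is not a chord tone.
It is approached by leap up from G3 and left by step down to Bb3.
Leap in, step out — an appoggiatura.

Non-chord tone — an appoggiatura.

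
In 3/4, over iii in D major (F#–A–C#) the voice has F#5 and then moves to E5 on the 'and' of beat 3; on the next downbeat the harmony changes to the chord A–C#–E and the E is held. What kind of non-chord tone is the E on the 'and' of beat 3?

Anticipation.

The harmony at that moment is F# minor triad (F#, A, C#); E5 is not a chord tone.
It is approached by step down from F#5 and then sustained as the same pitch into the next harmony.
Arriving early and becoming a chord tone when the harmony changes — an anticipation.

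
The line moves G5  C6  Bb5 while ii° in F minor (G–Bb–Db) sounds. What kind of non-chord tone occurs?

The harmony at that moment is G diminished triad (G, Bb, Db); C6 is not a chord tone.
It is approached by leap up from G5 and left by step down to Bb5.
Leap in, step out — an appoggiatura.

C6 is an appoggiatura.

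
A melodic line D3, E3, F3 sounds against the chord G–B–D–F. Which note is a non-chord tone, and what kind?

E3 is a passing tone.

The harmony at that moment is G dominant seventh chord (G, B, D, F); E3 is not a chord tone.
It is approached by step up from D3 and left by step up to F3.
Step in, step out in the same direction — a passing tone.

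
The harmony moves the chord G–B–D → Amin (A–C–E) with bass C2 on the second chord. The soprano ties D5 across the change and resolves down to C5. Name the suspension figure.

9–8 suspension.

At the second chord the bass is C2. The suspended D5 lies a ninth above the bass; after resolving down by step to C5, the interval above the bass becomes an octave.
Suspension figures are named by those two intervals: 9–8.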